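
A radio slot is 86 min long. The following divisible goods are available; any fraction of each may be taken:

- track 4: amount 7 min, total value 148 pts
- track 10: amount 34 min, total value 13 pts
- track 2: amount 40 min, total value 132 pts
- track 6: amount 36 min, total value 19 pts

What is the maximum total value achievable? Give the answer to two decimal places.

Take in order of value per unit:
- track 4 (148/7 per unit): all 7 → value 148, running total 148.00
- track 2 (132/40 per unit): all 40 → value 132, running total 280.00
- track 6 (19/36 per unit): all 36 → value 19, running total 299.00
- track 10 (13/34 per unit): 3 of 34 → value 3×13/34 = 1.1471, running total 300.15
Total 300.15.

300.15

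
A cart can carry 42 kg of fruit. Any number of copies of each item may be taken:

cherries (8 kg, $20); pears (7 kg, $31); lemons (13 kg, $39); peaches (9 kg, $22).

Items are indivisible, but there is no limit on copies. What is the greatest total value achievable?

Best value-per-unit is pears at 31/7, and filling with it alone uses weight 6×7=42. No mix of the others beats 6×31 = 186.

$186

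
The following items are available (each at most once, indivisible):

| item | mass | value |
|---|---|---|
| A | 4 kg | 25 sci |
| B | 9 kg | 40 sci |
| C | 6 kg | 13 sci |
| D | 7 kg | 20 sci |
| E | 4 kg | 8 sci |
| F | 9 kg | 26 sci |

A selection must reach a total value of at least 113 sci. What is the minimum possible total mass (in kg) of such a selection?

33

Subsets with value ≥ 113, sorted by total mass:
- A+B+D+E+F: mass 33, value 119
- A+B+C+D+F: mass 35, value 124
- A+B+C+D+E+F: mass 39, value 132
Minimum mass: 33 kg.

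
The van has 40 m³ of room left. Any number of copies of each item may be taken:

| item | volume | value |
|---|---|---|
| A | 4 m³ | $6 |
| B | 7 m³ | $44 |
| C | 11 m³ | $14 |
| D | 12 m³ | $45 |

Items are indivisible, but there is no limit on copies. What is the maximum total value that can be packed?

Best value-per-unit is B at 44/7; filling with it alone gives 5×44 = 220.
Optimal mix: 1×A + 5×B → volume 39, value 226.

$226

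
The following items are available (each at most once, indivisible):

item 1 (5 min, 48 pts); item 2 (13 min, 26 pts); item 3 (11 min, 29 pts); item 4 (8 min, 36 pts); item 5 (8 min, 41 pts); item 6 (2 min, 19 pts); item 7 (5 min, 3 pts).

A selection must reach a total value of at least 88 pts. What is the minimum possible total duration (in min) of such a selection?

13

Subsets with value ≥ 88, sorted by total duration:
- item 1+item 5: duration 13, value 89
- item 1+item 5+item 6: duration 15, value 108
- item 1+item 4+item 6: duration 15, value 103
Minimum duration: 13 min.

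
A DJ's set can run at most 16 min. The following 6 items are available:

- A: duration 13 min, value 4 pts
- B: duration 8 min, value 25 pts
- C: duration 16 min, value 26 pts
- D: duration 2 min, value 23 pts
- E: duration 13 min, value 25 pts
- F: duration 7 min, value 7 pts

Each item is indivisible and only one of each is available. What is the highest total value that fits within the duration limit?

Check high-value combinations within 16 min:
- B+D: duration 8+2=10, value 25+23=48
- D+E: duration 2+13=15, value 23+25=48
- B+F: duration 8+7=15, value 25+7=32
- D+F: duration 2+7=9, value 23+7=30
Best: 48 pts.

48 pts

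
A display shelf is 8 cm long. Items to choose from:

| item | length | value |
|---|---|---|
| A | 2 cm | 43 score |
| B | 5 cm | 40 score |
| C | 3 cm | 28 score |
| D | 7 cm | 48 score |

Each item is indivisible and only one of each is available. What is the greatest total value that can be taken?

This is a 0/1 knapsack; check combinations near the capacity.
- A+B: length 2+5=7, value 43+40=83
- A+C: length 2+3=5, value 43+28=71
- B+C: length 5+3=8, value 40+28=68
- D: length 7, value 48
Best: 83 score.

83 score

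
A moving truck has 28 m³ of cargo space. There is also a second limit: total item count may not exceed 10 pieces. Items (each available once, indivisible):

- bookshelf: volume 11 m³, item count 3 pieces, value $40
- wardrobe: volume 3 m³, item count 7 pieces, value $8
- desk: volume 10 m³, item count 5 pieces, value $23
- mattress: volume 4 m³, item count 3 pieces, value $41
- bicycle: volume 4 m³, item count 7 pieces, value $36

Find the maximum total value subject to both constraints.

$81

Feasible sets respecting both limits:
- bookshelf+mattress: volume 15, item count 6, value 81
- mattress+bicycle: volume 8, item count 10, value 77
- bookshelf+bicycle: volume 15, item count 10, value 76
- desk+mattress: volume 14, item count 8, value 64
Best: $81.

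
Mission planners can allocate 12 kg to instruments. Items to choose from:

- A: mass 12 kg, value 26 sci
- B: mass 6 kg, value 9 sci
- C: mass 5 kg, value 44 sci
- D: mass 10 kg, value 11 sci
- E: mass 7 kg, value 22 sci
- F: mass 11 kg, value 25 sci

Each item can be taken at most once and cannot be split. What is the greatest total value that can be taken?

This is a 0/1 knapsack; check combinations near the capacity.
- C+E: mass 5+7=12, value 44+22=66
- B+C: mass 6+5=11, value 9+44=53
- C: mass 5, value 44
- A: mass 12, value 26
- F: mass 11, value 25
Best: 66 sci.

66 sci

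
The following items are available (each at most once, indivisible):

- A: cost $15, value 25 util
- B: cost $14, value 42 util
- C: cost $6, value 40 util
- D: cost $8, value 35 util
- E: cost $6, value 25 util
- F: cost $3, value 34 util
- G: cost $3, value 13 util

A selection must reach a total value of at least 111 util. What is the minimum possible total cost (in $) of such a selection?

18

Subsets with value ≥ 111, sorted by total cost:
- C+E+F+G: cost 18, value 112
- C+D+F+G: cost 20, value 122
Minimum cost: 18 $.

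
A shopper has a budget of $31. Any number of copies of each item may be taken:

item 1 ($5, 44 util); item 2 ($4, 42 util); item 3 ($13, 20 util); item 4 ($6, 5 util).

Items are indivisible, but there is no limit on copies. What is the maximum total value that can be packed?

Best value-per-unit is item 2 at 42/4; filling with it alone gives 7×42 = 294.
Optimal mix: 3×item 1 + 4×item 2 → cost 31, value 300.

300 util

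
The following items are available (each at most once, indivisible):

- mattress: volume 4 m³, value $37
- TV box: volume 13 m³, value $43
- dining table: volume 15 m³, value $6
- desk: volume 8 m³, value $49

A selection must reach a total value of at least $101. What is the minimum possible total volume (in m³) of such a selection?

Subsets with value ≥ 101, sorted by total volume:
- mattress+TV box+desk: volume 25, value 129
- mattress+TV box+dining table+desk: volume 40, value 135
Minimum volume: 25 m³.

25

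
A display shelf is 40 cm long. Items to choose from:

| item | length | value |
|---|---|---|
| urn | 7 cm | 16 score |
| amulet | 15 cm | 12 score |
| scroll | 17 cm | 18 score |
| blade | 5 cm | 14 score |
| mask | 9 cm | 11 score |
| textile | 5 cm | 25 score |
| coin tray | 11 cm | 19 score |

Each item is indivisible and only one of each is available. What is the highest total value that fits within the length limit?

Check high-value combinations within 40 cm:
- urn+blade+mask+textile+coin tray: length 7+5+9+5+11=37, value 16+14+11+25+19=85
- urn+scroll+textile+coin tray: length 7+17+5+11=40, value 16+18+25+19=78
- scroll+blade+textile+coin tray: length 17+5+5+11=38, value 18+14+25+19=76
- urn+blade+textile+coin tray: length 7+5+5+11=28, value 16+14+25+19=74
Best: 85 score.

85 score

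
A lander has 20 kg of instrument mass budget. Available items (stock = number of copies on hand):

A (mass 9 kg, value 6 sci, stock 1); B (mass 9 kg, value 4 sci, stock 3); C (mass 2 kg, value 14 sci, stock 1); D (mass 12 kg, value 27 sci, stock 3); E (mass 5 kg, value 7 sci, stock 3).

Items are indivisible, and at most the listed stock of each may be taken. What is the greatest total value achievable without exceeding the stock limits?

48 sci

Best selections within mass 20 and stock limits:
- 1×C + 1×D + 1×E: mass 19, value 48
- 1×C + 1×D: mass 14, value 41
- 1×C + 3×E: mass 17, value 35
Best: 48 sci.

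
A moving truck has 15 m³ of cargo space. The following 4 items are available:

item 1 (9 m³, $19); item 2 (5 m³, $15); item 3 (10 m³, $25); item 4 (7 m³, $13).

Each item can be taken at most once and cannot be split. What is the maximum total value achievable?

$40

This is a 0/1 knapsack; check combinations near the capacity.
- item 2+item 3: volume 5+10=15, value 15+25=40
- item 1+item 2: volume 9+5=14, value 19+15=34
- item 2+item 4: volume 5+7=12, value 15+13=28
Best: $40.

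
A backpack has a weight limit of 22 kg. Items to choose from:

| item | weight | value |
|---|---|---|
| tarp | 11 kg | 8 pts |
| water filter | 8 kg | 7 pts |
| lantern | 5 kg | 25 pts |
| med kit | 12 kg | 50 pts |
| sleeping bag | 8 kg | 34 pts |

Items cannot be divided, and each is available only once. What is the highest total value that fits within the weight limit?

Check high-value combinations within 22 kg:
- med kit+sleeping bag: weight 12+8=20, value 50+34=84
- lantern+med kit: weight 5+12=17, value 25+50=75
- water filter+lantern+sleeping bag: weight 8+5+8=21, value 7+25+34=66
Best: 84 pts.

84 pts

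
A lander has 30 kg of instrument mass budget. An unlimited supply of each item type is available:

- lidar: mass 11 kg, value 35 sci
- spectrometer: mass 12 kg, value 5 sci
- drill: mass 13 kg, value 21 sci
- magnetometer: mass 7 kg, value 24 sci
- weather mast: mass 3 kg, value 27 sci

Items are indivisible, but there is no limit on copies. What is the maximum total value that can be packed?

Best value-per-unit is weather mast at 27/3, and filling with it alone uses mass 10×3=30. No mix of the others beats 10×27 = 270.

270 sci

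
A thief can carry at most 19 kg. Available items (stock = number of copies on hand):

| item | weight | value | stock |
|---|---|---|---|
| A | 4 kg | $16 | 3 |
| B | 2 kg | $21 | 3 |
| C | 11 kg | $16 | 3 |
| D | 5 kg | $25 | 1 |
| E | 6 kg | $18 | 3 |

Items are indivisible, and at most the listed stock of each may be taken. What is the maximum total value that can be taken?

$120

Best selections within weight 19 and stock limits:
- 2×A + 3×B + 1×D: weight 19, value 120
- 3×A + 3×B: weight 18, value 111
Best: $120.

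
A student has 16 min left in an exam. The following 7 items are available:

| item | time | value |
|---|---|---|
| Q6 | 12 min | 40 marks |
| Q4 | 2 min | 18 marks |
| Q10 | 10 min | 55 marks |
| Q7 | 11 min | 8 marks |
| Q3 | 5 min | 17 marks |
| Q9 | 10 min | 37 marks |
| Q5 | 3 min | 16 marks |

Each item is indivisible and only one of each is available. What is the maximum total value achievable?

This is a 0/1 knapsack; check combinations near the capacity.
- Q4+Q10+Q5: time 2+10+3=15, value 18+55+16=89
- Q4+Q10: time 2+10=12, value 18+55=73
- Q10+Q3: time 10+5=15, value 55+17=72
- Q10+Q5: time 10+3=13, value 55+16=71
Best: 89 marks.

89 marks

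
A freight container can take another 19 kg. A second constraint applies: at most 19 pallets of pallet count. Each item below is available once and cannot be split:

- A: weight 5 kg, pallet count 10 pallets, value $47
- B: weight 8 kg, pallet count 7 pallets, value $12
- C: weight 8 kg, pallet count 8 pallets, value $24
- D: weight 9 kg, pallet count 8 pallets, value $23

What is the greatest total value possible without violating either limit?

$71

Feasible sets respecting both limits:
- A+C: weight 13, pallet count 18, value 71
- A+D: weight 14, pallet count 18, value 70
- A+B: weight 13, pallet count 17, value 59
Best: $71.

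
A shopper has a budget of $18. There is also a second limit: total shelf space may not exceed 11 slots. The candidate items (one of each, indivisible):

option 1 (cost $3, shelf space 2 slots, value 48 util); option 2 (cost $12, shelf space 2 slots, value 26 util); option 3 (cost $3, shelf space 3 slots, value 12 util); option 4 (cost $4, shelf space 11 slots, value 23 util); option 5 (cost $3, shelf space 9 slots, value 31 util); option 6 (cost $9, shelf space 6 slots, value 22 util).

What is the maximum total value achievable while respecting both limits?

86 util

Feasible sets respecting both limits:
- option 1+option 2+option 3: cost 18, shelf space 7, value 86
- option 1+option 3+option 6: cost 15, shelf space 11, value 82
- option 1+option 5: cost 6, shelf space 11, value 79
- option 1+option 2: cost 15, shelf space 4, value 74
Best: 86 util.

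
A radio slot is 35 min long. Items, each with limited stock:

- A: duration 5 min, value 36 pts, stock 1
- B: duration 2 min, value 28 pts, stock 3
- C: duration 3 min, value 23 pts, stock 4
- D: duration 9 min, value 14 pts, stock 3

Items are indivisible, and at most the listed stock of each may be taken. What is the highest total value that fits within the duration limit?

Best selections within duration 35 and stock limits:
- 1×A + 3×B + 4×C + 1×D: duration 32, value 226
- 1×A + 3×B + 4×C: duration 23, value 212
- 1×A + 3×B + 3×C + 1×D: duration 29, value 203
Best: 226 pts.

226 pts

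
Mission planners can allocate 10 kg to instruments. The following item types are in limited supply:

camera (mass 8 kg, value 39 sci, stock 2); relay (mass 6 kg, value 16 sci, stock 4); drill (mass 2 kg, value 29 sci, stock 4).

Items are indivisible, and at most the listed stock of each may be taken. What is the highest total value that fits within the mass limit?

116 sci

Top feasible selections:
- 4×drill: mass 8, value 116
- 3×drill: mass 6, value 87
Best: 116 sci.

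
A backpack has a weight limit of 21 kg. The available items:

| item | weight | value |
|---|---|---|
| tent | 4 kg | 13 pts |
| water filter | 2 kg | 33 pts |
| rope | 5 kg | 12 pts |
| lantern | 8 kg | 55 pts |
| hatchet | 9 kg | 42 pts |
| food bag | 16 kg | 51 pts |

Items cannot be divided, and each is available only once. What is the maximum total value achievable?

130 pts

This is a 0/1 knapsack; check combinations near the capacity.
- water filter+lantern+hatchet: weight 2+8+9=19, value 33+55+42=130
- tent+water filter+rope+lantern: weight 4+2+5+8=19, value 13+33+12+55=113
- tent+lantern+hatchet: weight 4+8+9=21, value 13+55+42=110
- tent+water filter+lantern: weight 4+2+8=14, value 13+33+55=101
- water filter+rope+lantern: weight 2+5+8=15, value 33+12+55=100
Best: 130 pts.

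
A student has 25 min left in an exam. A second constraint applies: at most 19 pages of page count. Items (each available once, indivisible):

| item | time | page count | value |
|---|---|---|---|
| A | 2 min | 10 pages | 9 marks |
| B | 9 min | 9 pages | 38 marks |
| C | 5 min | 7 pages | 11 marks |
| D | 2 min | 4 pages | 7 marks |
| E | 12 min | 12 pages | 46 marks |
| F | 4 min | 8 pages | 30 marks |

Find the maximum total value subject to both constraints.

68 marks

Feasible sets respecting both limits:
- B+F: time 13, page count 17, value 68
- C+E: time 17, page count 19, value 57
- D+E: time 14, page count 16, value 53
- B+C: time 14, page count 16, value 49
Best: 68 marks.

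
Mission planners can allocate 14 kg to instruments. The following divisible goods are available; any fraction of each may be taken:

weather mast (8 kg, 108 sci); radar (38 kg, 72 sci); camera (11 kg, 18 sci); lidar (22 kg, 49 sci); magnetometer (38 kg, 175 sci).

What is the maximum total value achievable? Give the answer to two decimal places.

135.63

Take in order of value per unit:
- weather mast (108/8 per unit): all 8 → value 108, running total 108.00
- magnetometer (175/38 per unit): 6 of 38 → value 6×175/38 = 27.6316, running total 135.63
Total 135.63.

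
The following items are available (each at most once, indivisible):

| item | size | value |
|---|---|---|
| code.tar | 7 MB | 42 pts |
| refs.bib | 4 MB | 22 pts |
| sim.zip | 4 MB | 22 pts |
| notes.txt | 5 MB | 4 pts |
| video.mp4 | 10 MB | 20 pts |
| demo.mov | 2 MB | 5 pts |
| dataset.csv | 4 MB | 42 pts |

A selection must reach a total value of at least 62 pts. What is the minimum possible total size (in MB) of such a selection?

8

Subsets with value ≥ 62, sorted by total size:
- refs.bib+dataset.csv: size 8, value 64
- sim.zip+dataset.csv: size 8, value 64
- refs.bib+demo.mov+dataset.csv: size 10, value 69
- sim.zip+demo.mov+dataset.csv: size 10, value 69
Minimum size: 8 MB.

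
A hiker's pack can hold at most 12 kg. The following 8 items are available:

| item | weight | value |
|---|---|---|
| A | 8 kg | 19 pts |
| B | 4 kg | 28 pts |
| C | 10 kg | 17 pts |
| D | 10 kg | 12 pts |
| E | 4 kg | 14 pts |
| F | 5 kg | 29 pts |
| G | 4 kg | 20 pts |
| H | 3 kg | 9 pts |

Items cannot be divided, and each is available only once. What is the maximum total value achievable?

66 pts

This is a 0/1 knapsack; check combinations near the capacity.
- B+F+H: weight 4+5+3=12, value 28+29+9=66
- B+E+G: weight 4+4+4=12, value 28+14+20=62
- F+G+H: weight 5+4+3=12, value 29+20+9=58
- B+F: weight 4+5=9, value 28+29=57
- B+G+H: weight 4+4+3=11, value 28+20+9=57
Best: 66 pts.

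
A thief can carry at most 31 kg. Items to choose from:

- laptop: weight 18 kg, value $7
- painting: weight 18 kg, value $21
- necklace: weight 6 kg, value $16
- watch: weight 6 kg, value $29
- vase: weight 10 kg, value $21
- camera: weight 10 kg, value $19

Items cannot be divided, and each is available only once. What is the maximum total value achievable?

Check high-value combinations within 31 kg:
- watch+vase+camera: weight 6+10+10=26, value 29+21+19=69
- necklace+watch+vase: weight 6+6+10=22, value 16+29+21=66
- painting+necklace+watch: weight 18+6+6=30, value 21+16+29=66
Best: $69.

$69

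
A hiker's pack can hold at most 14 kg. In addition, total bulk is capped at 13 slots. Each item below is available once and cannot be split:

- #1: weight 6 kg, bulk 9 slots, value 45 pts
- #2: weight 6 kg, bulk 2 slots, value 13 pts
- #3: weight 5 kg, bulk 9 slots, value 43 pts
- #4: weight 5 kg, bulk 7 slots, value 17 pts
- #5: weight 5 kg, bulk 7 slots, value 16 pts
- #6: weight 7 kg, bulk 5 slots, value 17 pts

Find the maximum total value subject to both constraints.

58 pts

Feasible sets respecting both limits:
- #1+#2: weight 12, bulk 11, value 58
- #2+#3: weight 11, bulk 11, value 56
- #1: weight 6, bulk 9, value 45
- #3: weight 5, bulk 9, value 43
Best: 58 pts.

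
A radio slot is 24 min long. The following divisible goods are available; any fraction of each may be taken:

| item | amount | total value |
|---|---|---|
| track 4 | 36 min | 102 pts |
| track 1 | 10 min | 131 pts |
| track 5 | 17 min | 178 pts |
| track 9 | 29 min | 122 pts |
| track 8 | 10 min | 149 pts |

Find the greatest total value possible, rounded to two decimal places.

Take in order of value per unit:
- track 8 (149/10 per unit): all 10 → value 149, running total 149.00
- track 1 (131/10 per unit): all 10 → value 131, running total 280.00
- track 5 (178/17 per unit): 4 of 17 → value 4×178/17 = 41.8824, running total 321.88
Total 321.88.

321.88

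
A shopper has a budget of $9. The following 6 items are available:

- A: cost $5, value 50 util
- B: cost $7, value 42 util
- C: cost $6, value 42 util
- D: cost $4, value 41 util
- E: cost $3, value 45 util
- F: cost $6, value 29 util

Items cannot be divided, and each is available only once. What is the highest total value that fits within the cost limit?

95 util

Check high-value combinations within $9:
- A+E: cost 5+3=8, value 50+45=95
- A+D: cost 5+4=9, value 50+41=91
- C+E: cost 6+3=9, value 42+45=87
- D+E: cost 4+3=7, value 41+45=86
Best: 95 util.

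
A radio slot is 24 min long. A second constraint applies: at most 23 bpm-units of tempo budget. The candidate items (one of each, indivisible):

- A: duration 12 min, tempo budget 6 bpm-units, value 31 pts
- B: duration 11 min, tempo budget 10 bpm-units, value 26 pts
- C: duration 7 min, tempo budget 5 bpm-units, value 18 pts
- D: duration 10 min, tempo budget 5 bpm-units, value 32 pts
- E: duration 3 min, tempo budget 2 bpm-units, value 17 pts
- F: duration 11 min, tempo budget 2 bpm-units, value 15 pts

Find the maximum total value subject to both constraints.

75 pts

Feasible sets respecting both limits:
- B+D+E: duration 24, tempo budget 17, value 75
- C+D+E: duration 20, tempo budget 12, value 67
- A+C+E: duration 22, tempo budget 13, value 66
- D+E+F: duration 24, tempo budget 9, value 64
Best: 75 pts.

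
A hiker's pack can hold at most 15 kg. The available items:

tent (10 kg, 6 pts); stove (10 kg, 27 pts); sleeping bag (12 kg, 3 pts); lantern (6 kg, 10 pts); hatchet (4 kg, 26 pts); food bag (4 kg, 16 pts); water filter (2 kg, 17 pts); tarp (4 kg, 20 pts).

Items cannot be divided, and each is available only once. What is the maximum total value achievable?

Check high-value combinations within 15 kg:
- hatchet+food bag+water filter+tarp: weight 4+4+2+4=14, value 26+16+17+20=79
- hatchet+water filter+tarp: weight 4+2+4=10, value 26+17+20=63
- hatchet+food bag+tarp: weight 4+4+4=12, value 26+16+20=62
- hatchet+food bag+water filter: weight 4+4+2=10, value 26+16+17=59
Best: 79 pts.

79 pts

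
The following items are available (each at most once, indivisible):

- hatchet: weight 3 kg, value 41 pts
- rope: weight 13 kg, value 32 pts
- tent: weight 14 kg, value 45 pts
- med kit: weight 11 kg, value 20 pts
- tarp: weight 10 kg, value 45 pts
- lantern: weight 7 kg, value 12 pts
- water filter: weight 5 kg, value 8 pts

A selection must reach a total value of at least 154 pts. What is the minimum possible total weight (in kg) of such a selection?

Subsets with value ≥ 154, sorted by total weight:
- hatchet+rope+tent+tarp: weight 40, value 163
- hatchet+tent+med kit+tarp+water filter: weight 43, value 159
- hatchet+rope+tent+tarp+water filter: weight 45, value 171
Minimum weight: 40 kg.

40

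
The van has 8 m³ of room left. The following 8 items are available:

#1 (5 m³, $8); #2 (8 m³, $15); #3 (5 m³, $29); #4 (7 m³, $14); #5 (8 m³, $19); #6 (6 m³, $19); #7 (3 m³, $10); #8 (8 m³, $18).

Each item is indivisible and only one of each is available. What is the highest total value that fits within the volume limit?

This is a 0/1 knapsack; check combinations near the capacity.
- #3+#7: volume 5+3=8, value 29+10=39
- #3: volume 5, value 29
- #6: volume 6, value 19
Best: $39.

$39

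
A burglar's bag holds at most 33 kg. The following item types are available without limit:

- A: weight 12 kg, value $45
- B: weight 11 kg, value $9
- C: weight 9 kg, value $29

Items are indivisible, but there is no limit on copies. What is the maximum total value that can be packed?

$119

Best value-per-unit is A at 45/12; filling with it alone gives 2×45 = 90.
Optimal mix: 2×A + 1×C → weight 33, value 119.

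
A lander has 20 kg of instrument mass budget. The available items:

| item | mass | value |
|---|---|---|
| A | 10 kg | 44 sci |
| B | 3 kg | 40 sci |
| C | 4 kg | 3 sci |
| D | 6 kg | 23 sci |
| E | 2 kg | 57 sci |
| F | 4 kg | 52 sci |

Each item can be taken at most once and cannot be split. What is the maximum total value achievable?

Check high-value combinations within 20 kg:
- A+B+E+F: mass 10+3+2+4=19, value 44+40+57+52=193
- B+C+D+E+F: mass 3+4+6+2+4=19, value 40+3+23+57+52=175
- B+D+E+F: mass 3+6+2+4=15, value 40+23+57+52=172
- A+C+E+F: mass 10+4+2+4=20, value 44+3+57+52=156
- A+E+F: mass 10+2+4=16, value 44+57+52=153
Best: 193 sci.

193 sci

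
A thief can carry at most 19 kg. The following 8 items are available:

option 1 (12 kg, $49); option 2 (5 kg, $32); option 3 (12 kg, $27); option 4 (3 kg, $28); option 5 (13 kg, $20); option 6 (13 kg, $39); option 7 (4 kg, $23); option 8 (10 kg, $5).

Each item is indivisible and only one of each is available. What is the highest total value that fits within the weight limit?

$100

Check high-value combinations within 19 kg:
- option 1+option 4+option 7: weight 12+3+4=19, value 49+28+23=100
- option 2+option 4+option 7: weight 5+3+4=12, value 32+28+23=83
- option 1+option 2: weight 12+5=17, value 49+32=81
- option 3+option 4+option 7: weight 12+3+4=19, value 27+28+23=78
Best: $100.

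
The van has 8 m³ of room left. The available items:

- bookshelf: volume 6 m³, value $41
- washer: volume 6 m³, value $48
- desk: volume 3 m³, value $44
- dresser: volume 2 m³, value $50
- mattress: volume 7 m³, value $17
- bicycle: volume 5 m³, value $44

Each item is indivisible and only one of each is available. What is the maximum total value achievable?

This is a 0/1 knapsack; check combinations near the capacity.
- washer+dresser: volume 6+2=8, value 48+50=98
- desk+dresser: volume 3+2=5, value 44+50=94
- dresser+bicycle: volume 2+5=7, value 50+44=94
- bookshelf+dresser: volume 6+2=8, value 41+50=91
- desk+bicycle: volume 3+5=8, value 44+44=88
Best: $98.

$98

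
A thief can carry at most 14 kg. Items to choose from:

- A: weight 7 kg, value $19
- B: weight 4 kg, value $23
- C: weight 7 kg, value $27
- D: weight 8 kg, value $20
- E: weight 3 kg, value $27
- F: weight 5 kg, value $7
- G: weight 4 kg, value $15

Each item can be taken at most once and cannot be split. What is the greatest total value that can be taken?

Check high-value combinations within 14 kg:
- B+C+E: weight 4+7+3=14, value 23+27+27=77
- A+B+E: weight 7+4+3=14, value 19+23+27=69
- C+E+G: weight 7+3+4=14, value 27+27+15=69
Best: $77.

$77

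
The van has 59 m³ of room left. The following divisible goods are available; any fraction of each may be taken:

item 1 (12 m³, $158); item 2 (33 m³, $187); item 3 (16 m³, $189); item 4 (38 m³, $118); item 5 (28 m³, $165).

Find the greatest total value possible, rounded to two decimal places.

529.00

Take in order of value per unit:
- item 1 (158/12 per unit): all 12 → value 158, running total 158.00
- item 3 (189/16 per unit): all 16 → value 189, running total 347.00
- item 5 (165/28 per unit): all 28 → value 165, running total 512.00
- item 2 (187/33 per unit): 3 of 33 → value 3×187/33 = 17.0000, running total 529.00
Total 529.00.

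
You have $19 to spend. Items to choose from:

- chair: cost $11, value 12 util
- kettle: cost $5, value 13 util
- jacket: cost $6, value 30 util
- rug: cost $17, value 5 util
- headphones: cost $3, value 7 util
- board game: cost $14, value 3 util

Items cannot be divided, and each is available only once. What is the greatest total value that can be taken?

50 util

Check high-value combinations within $19:
- kettle+jacket+headphones: cost 5+6+3=14, value 13+30+7=50
- kettle+jacket: cost 5+6=11, value 13+30=43
- chair+jacket: cost 11+6=17, value 12+30=42
Best: 50 util.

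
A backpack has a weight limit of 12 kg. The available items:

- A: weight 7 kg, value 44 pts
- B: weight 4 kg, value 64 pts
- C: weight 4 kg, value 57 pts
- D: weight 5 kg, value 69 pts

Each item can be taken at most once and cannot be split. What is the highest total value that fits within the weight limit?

133 pts

Check high-value combinations within 12 kg:
- B+D: weight 4+5=9, value 64+69=133
- C+D: weight 4+5=9, value 57+69=126
- B+C: weight 4+4=8, value 64+57=121
- A+D: weight 7+5=12, value 44+69=113
- A+B: weight 7+4=11, value 44+64=108
Best: 133 pts.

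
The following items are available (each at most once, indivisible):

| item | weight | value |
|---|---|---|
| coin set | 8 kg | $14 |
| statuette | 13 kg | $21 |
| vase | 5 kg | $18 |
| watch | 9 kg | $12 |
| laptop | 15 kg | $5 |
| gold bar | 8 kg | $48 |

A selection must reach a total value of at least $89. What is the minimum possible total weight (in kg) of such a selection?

Subsets with value ≥ 89, sorted by total weight:
- coin set+vase+watch+gold bar: weight 30, value 92
- coin set+statuette+vase+gold bar: weight 34, value 101
Minimum weight: 30 kg.

30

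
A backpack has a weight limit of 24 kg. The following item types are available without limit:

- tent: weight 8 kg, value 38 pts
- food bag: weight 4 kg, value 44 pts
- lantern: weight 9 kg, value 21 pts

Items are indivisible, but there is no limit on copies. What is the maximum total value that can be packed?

264 pts

Best value-per-unit is food bag at 44/4, and filling with it alone uses weight 6×4=24. No mix of the others beats 6×44 = 264.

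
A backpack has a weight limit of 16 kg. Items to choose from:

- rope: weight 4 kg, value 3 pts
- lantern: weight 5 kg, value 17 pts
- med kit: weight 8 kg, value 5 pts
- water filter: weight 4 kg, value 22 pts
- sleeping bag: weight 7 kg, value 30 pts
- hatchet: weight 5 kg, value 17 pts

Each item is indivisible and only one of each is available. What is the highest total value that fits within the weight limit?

69 pts

Check high-value combinations within 16 kg:
- lantern+water filter+sleeping bag: weight 5+4+7=16, value 17+22+30=69
- water filter+sleeping bag+hatchet: weight 4+7+5=16, value 22+30+17=69
- lantern+water filter+hatchet: weight 5+4+5=14, value 17+22+17=56
- rope+water filter+sleeping bag: weight 4+4+7=15, value 3+22+30=55
- water filter+sleeping bag: weight 4+7=11, value 22+30=52
Best: 69 pts.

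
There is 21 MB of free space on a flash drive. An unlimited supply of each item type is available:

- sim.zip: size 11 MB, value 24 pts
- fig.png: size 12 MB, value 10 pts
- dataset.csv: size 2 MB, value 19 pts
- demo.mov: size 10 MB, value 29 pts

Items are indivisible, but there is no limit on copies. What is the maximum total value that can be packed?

190 pts

Best value-per-unit is dataset.csv at 19/2, and filling with it alone uses size 10×2=20. No mix of the others beats 10×19 = 190.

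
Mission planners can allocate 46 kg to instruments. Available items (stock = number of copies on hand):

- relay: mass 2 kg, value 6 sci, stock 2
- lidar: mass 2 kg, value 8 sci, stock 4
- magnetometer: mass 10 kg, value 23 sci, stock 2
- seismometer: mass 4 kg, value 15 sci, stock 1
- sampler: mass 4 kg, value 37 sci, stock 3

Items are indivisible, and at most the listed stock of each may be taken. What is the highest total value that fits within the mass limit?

210 sci

Top feasible selections:
- 1×relay + 4×lidar + 2×magnetometer + 1×seismometer + 3×sampler: mass 46, value 210
- 2×relay + 3×lidar + 2×magnetometer + 1×seismometer + 3×sampler: mass 46, value 208
Best: 210 sci.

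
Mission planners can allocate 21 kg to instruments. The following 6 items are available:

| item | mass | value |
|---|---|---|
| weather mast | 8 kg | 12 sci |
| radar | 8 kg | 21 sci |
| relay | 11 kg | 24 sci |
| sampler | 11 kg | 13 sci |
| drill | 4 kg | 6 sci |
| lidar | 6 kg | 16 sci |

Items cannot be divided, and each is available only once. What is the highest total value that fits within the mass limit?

Check high-value combinations within 21 kg:
- relay+drill+lidar: mass 11+4+6=21, value 24+6+16=46
- radar+relay: mass 8+11=19, value 21+24=45
- radar+drill+lidar: mass 8+4+6=18, value 21+6+16=43
- relay+lidar: mass 11+6=17, value 24+16=40
- weather mast+radar+drill: mass 8+8+4=20, value 12+21+6=39
Best: 46 sci.

46 sci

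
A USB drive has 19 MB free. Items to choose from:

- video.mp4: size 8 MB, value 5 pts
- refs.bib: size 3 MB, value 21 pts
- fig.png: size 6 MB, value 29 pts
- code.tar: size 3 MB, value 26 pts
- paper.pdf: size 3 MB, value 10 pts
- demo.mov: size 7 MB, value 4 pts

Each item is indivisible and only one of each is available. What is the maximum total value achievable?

Check high-value combinations within 19 MB:
- refs.bib+fig.png+code.tar+paper.pdf: size 3+6+3+3=15, value 21+29+26+10=86
- refs.bib+fig.png+code.tar+demo.mov: size 3+6+3+7=19, value 21+29+26+4=80
- refs.bib+fig.png+code.tar: size 3+6+3=12, value 21+29+26=76
- fig.png+code.tar+paper.pdf+demo.mov: size 6+3+3+7=19, value 29+26+10+4=69
- fig.png+code.tar+paper.pdf: size 6+3+3=12, value 29+26+10=65
Best: 86 pts.

86 pts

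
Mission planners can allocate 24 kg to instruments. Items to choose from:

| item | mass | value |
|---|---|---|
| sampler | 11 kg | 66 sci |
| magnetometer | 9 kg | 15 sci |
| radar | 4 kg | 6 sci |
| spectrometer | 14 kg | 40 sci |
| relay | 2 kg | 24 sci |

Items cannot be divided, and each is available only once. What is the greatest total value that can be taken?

Check high-value combinations within 24 kg:
- sampler+magnetometer+relay: mass 11+9+2=22, value 66+15+24=105
- sampler+radar+relay: mass 11+4+2=17, value 66+6+24=96
- sampler+relay: mass 11+2=13, value 66+24=90
- sampler+magnetometer+radar: mass 11+9+4=24, value 66+15+6=87
Best: 105 sci.

105 sci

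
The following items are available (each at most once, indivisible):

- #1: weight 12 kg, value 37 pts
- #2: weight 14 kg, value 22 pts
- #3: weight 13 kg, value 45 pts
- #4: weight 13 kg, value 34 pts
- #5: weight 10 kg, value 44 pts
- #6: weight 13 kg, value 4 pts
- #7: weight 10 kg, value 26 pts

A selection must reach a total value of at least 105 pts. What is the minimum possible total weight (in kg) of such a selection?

32

Subsets with value ≥ 105, sorted by total weight:
- #1+#5+#7: weight 32, value 107
- #3+#5+#7: weight 33, value 115
- #1+#3+#5: weight 35, value 126
Minimum weight: 32 kg.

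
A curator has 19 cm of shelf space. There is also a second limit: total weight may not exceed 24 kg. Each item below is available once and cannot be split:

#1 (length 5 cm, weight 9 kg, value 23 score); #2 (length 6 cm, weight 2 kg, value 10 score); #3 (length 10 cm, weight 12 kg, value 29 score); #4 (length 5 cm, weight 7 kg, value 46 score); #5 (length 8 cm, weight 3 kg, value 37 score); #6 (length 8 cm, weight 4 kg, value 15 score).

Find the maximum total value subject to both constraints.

106 score

Feasible sets respecting both limits:
- #1+#4+#5: length 18, weight 19, value 106
- #2+#4+#5: length 19, weight 12, value 93
- #1+#4+#6: length 18, weight 20, value 84
- #4+#5: length 13, weight 10, value 83
Best: 106 score.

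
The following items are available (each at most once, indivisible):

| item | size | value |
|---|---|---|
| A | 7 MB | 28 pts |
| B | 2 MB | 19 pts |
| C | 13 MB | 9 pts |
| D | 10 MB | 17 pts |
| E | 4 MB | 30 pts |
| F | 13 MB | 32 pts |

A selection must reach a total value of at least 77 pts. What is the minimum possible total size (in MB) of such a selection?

13

Subsets with value ≥ 77, sorted by total size:
- A+B+E: size 13, value 77
- B+E+F: size 19, value 81
- A+B+F: size 22, value 79
Minimum size: 13 MB.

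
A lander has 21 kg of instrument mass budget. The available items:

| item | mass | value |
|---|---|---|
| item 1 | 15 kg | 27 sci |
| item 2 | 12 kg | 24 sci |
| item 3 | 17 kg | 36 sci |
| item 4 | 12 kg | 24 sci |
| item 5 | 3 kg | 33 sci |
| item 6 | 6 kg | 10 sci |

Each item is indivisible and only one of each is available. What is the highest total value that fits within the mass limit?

This is a 0/1 knapsack; check combinations near the capacity.
- item 3+item 5: mass 17+3=20, value 36+33=69
- item 2+item 5+item 6: mass 12+3+6=21, value 24+33+10=67
- item 4+item 5+item 6: mass 12+3+6=21, value 24+33+10=67
Best: 69 sci.

69 sci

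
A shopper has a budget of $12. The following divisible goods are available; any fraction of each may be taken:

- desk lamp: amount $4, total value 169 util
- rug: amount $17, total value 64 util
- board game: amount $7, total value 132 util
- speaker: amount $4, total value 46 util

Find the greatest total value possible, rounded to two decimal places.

Take in order of value per unit:
- desk lamp (169/4 per unit): all 4 → value 169, running total 169.00
- board game (132/7 per unit): all 7 → value 132, running total 301.00
- speaker (46/4 per unit): 1 of 4 → value 1×46/4 = 11.5000, running total 312.50
Total 312.50.

312.50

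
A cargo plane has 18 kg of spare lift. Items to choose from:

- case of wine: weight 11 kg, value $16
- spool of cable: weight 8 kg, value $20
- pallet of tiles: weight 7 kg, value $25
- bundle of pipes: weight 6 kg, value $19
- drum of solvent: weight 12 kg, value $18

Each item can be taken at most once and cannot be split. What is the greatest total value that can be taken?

This is a 0/1 knapsack; check combinations near the capacity.
- spool of cable+pallet of tiles: weight 8+7=15, value 20+25=45
- pallet of tiles+bundle of pipes: weight 7+6=13, value 25+19=44
- case of wine+pallet of tiles: weight 11+7=18, value 16+25=41
- spool of cable+bundle of pipes: weight 8+6=14, value 20+19=39
Best: $45.

$45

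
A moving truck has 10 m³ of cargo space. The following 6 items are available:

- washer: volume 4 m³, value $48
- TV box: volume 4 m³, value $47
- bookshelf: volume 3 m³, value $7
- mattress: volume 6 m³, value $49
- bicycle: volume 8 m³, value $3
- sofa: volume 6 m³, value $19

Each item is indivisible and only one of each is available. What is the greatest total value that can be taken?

Check high-value combinations within 10 m³:
- washer+mattress: volume 4+6=10, value 48+49=97
- TV box+mattress: volume 4+6=10, value 47+49=96
- washer+TV box: volume 4+4=8, value 48+47=95
- washer+sofa: volume 4+6=10, value 48+19=67
Best: $97.

$97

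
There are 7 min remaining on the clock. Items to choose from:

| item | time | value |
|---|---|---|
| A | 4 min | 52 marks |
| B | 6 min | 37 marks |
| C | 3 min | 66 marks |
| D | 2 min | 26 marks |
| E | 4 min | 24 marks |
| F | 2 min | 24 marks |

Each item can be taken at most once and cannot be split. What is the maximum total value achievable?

Check high-value combinations within 7 min:
- A+C: time 4+3=7, value 52+66=118
- C+D+F: time 3+2+2=7, value 66+26+24=116
- C+D: time 3+2=5, value 66+26=92
Best: 118 marks.

118 marks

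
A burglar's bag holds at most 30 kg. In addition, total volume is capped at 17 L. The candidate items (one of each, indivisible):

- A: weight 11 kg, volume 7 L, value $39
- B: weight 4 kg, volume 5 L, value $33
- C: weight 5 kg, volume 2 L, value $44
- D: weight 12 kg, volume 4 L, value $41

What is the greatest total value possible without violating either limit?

Feasible sets respecting both limits:
- A+C+D: weight 28, volume 13, value 124
- B+C+D: weight 21, volume 11, value 118
- A+B+C: weight 20, volume 14, value 116
Best: $124.

$124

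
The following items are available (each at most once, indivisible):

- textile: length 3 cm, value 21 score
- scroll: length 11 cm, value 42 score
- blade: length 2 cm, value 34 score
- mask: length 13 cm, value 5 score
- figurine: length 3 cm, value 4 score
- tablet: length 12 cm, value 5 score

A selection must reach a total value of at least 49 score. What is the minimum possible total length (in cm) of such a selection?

5

Subsets with value ≥ 49, sorted by total length:
- textile+blade: length 5, value 55
- textile+blade+figurine: length 8, value 59
- scroll+blade: length 13, value 76
Minimum length: 5 cm.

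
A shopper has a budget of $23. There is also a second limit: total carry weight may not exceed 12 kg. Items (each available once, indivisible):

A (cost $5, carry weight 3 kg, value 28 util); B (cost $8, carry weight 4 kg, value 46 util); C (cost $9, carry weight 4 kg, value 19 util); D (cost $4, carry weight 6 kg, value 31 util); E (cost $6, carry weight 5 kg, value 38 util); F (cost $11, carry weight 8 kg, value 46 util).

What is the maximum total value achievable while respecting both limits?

112 util

Feasible sets respecting both limits:
- A+B+E: cost 19, carry weight 12, value 112
- A+B+C: cost 22, carry weight 11, value 93
- B+F: cost 19, carry weight 12, value 92
- A+C+E: cost 20, carry weight 12, value 85
Best: 112 util.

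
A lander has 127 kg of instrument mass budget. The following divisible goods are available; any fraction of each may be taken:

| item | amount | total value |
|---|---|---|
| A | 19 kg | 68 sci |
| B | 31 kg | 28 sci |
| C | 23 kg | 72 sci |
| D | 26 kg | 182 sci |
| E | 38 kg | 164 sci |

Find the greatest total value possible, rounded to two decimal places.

Take in order of value per unit:
- D (182/26 per unit): all 26 → value 182, running total 182.00
- E (164/38 per unit): all 38 → value 164, running total 346.00
- A (68/19 per unit): all 19 → value 68, running total 414.00
- C (72/23 per unit): all 23 → value 72, running total 486.00
- B (28/31 per unit): 21 of 31 → value 21×28/31 = 18.9677, running total 504.97
Total 504.97.

504.97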